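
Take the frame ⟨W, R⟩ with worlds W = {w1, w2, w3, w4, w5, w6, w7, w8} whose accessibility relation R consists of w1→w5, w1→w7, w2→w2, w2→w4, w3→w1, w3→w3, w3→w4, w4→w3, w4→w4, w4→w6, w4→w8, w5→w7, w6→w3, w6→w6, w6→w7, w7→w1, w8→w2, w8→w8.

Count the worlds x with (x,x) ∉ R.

Enumerating: w1, w5, w7.

3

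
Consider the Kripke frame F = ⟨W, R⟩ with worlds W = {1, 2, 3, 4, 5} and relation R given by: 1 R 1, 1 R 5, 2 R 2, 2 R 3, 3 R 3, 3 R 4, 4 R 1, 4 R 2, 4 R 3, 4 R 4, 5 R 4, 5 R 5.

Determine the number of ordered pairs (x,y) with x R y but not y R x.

5

Enumerating: (1,5), (2,3), (4,1), (4,2), (5,4).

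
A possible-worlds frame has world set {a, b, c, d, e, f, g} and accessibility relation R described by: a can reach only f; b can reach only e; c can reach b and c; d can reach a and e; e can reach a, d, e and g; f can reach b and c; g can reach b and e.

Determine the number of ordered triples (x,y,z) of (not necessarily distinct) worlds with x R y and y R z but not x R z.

Enumerating: (a,f,b), (a,f,c), (b,e,a), (b,e,d), (b,e,g), (c,b,e), (d,a,f), (d,e,d), (d,e,g), (e,a,f), (e,g,b), (f,b,e), (g,e,a), (g,e,d), (g,e,g).

15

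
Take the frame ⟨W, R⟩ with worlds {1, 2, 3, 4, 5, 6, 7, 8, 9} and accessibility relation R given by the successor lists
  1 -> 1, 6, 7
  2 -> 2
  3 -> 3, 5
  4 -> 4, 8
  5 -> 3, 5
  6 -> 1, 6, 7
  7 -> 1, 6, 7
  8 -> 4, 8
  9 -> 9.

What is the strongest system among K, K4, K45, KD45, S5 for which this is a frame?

S5

Transitive (axiom 4): yes — every two-step R-path is closed by a direct edge.
Euclidean (axiom 5): yes — any two successors of a common world are R-related.
Serial (axiom D): yes — every world has a successor (e.g. 1 R 1).
Reflexive (axiom T): yes — every world is R-related to itself.
So F validates K, K4, K45, KD45, S5. The strongest is S5.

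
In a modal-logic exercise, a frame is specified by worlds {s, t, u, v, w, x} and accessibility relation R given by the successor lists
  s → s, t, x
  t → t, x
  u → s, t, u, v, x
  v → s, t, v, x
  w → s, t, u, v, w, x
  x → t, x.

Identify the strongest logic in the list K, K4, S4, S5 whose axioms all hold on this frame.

S4

Transitive (axiom 4): yes — every two-step R-path is closed by a direct edge.
Reflexive (axiom T): yes — every world is R-related to itself.
Euclidean (axiom 5): no — u R s and u R v, but not s R v.
So F validates K, K4, S4; S5 would additionally require R to be Euclidean. The strongest is S4.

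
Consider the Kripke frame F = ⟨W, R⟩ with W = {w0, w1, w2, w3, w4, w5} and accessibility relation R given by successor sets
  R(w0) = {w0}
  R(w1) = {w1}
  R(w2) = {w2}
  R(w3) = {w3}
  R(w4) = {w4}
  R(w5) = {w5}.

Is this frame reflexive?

Reflexive: yes — every world is R-related to itself.

Yes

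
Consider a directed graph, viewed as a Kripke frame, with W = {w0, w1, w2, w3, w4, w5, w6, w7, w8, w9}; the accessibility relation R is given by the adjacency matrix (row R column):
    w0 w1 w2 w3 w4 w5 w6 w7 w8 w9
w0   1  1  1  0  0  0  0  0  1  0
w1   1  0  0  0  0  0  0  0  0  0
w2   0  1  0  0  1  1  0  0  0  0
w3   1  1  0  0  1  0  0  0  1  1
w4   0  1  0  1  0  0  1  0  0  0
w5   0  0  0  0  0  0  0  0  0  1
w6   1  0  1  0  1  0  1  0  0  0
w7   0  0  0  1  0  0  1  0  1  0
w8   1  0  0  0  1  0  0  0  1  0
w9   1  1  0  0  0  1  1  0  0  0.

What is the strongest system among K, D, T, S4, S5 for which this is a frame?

D

Serial (axiom D): yes — every world has a successor (e.g. w0 R w0).
Reflexive (axiom T): no — w1 is not related to itself.
Transitive (axiom 4): no — w0 R w2 and w2 R w4, but not w0 R w4.
Euclidean (axiom 5): no — w0 R w1 and w0 R w2, but not w1 R w2.
So F validates K, D; T would additionally require R to be reflexive. The strongest is D.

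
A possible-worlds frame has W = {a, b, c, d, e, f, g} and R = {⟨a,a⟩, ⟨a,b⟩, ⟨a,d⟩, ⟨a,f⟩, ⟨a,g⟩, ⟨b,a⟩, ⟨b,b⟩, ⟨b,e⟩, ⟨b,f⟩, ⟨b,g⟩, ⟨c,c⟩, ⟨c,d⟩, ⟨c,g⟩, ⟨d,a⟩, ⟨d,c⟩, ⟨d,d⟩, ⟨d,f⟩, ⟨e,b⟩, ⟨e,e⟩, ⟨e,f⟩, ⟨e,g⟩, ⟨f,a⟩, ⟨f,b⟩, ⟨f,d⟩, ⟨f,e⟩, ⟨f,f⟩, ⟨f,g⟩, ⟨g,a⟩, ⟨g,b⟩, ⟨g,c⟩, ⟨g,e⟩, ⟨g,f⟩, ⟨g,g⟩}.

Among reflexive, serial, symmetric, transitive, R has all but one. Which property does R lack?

Reflexive: yes — every world is R-related to itself.
Serial: yes — every world has a successor (e.g. a R a).
Symmetric: yes — every pair in R has its reverse in R.
Transitive: no — a R b and b R e, but not a R e.
Only transitive fails.

transitive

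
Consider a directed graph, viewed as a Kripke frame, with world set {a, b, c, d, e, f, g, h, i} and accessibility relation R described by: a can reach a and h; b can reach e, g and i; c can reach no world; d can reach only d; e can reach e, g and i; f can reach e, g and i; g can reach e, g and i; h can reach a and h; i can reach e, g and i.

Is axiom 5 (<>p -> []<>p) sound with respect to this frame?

Axiom 5 corresponds to the accessibility relation being Euclidean.
Euclidean: yes — any two successors of a common world are R-related.

Yes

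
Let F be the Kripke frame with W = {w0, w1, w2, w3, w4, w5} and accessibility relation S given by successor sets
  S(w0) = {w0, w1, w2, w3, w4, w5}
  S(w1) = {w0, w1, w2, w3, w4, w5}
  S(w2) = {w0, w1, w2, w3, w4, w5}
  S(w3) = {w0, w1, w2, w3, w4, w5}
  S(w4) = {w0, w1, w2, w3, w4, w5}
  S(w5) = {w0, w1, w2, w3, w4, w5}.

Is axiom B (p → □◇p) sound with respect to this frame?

Yes

The schema B characterises exactly the symmetric frames.
Symmetric: yes — every pair in S has its reverse in S.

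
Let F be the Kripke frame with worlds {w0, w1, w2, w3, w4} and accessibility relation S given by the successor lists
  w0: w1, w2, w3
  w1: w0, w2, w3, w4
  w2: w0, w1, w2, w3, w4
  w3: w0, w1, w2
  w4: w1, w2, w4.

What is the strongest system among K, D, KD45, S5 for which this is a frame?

Serial (axiom D): yes — every world has a successor (e.g. w0 S w1).
Euclidean (axiom 5): no — w1 S w0 and w1 S w4, but not w0 S w4.
Transitive (axiom 4): no — w0 S w1 and w1 S w4, but not w0 S w4.
Reflexive (axiom T): no — w0 is not related to itself.
So F validates K, D; KD45 would additionally require S to be Euclidean and transitive. The strongest is D.

D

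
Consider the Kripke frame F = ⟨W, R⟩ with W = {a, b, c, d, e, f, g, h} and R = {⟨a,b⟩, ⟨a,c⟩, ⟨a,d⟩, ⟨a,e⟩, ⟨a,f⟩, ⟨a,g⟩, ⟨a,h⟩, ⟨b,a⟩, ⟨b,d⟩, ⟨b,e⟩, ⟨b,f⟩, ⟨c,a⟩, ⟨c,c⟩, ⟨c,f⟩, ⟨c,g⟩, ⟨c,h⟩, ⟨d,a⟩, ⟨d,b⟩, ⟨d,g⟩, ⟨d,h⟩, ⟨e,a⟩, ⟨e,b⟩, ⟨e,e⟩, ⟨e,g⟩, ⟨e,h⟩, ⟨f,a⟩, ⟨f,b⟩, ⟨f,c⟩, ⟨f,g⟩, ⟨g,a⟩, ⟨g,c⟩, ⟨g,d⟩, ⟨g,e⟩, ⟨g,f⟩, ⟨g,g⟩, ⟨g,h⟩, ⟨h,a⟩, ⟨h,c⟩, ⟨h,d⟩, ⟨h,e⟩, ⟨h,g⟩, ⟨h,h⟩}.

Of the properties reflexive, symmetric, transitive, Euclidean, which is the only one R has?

Reflexive: no — a is not related to itself.
Symmetric: yes — every pair in R has its reverse in R.
Transitive: no — b R a and a R c, but not b R c.
Euclidean: no — a R b and a R c, but not b R c.
Only symmetric holds.

symmetric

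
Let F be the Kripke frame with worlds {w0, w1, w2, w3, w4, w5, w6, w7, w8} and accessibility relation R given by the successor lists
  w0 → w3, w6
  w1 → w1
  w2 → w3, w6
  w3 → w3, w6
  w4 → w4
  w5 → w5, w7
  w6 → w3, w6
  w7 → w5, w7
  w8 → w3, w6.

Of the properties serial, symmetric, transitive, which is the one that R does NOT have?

Serial: yes — every world has a successor (e.g. w0 R w3).
Symmetric: no — w0 R w3 but not w3 R w0.
Transitive: yes — every two-step R-path is closed by a direct edge.
Only symmetric fails.

symmetric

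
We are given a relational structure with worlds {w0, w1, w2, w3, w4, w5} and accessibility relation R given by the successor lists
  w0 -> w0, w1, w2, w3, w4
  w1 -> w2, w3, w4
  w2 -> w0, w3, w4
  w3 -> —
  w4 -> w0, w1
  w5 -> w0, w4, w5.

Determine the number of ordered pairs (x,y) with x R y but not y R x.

Enumerating: (w0,w1), (w0,w3), (w1,w2), (w1,w3), (w2,w3), (w2,w4), (w5,w0), (w5,w4).

8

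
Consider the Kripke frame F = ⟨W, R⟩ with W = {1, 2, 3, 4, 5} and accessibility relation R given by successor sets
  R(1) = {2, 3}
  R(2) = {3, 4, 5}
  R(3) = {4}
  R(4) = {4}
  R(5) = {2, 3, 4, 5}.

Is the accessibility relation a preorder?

No

Reflexive: no — 1 is not related to itself.
Transitive: no — 1 R 2 and 2 R 4, but not 1 R 4.
So R is not a preorder.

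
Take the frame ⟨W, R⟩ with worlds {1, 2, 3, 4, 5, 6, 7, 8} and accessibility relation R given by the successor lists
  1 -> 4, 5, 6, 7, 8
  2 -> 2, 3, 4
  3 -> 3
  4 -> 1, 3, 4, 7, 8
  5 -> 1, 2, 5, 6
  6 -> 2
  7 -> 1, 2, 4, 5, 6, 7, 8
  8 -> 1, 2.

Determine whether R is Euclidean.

No

Euclidean: no — 1 R 4 and 1 R 5, but not 4 R 5.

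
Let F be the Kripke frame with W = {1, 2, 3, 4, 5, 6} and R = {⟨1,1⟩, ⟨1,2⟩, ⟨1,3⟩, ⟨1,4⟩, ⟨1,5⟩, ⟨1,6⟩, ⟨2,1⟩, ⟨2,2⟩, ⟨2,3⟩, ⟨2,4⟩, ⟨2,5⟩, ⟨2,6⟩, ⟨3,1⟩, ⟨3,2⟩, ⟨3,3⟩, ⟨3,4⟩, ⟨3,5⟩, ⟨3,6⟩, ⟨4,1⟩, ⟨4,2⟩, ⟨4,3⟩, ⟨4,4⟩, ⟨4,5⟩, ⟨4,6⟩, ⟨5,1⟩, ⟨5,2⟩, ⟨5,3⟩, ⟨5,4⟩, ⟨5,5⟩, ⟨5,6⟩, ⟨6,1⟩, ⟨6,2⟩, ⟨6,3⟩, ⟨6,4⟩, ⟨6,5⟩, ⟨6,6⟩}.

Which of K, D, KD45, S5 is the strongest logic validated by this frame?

Serial (axiom D): yes — every world has a successor (e.g. 1 R 1).
Euclidean (axiom 5): yes — any two successors of a common world are R-related.
Transitive (axiom 4): yes — every two-step R-path is closed by a direct edge.
Reflexive (axiom T): yes — every world is R-related to itself.
So F validates K, D, KD45, S5. The strongest is S5.

S5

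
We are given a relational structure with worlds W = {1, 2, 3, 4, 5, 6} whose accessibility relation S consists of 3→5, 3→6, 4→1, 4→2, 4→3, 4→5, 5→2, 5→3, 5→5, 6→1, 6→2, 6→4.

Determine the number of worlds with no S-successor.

2

Enumerating: 1, 2.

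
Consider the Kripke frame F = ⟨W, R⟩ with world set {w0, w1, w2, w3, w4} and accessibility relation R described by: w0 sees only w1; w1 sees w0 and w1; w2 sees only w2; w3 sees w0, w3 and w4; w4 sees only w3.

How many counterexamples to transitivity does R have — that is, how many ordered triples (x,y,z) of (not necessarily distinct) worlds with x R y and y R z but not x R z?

4

Enumerating: (w0,w1,w0), (w3,w0,w1), (w4,w3,w0), (w4,w3,w4).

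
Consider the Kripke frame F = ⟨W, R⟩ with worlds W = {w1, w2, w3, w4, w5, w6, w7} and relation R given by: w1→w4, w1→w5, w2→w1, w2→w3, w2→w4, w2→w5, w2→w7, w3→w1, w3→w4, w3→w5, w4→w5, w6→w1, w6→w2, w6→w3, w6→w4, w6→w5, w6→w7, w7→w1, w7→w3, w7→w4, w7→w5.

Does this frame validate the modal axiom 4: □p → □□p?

Axiom 4 corresponds to the accessibility relation being transitive.
Transitive: yes — every two-step R-path is closed by a direct edge.

Yes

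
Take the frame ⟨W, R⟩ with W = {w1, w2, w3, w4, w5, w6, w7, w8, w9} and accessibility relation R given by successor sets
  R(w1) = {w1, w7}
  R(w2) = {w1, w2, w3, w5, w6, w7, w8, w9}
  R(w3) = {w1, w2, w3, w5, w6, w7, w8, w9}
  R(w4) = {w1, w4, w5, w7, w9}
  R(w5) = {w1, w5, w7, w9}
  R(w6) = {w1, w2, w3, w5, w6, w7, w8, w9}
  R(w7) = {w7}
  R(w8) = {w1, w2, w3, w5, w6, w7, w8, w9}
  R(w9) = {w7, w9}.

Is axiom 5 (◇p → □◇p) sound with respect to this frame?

No

Axiom 5 corresponds to the accessibility relation being Euclidean.
Euclidean: no — w2 R w1 and w2 R w3, but not w1 R w3.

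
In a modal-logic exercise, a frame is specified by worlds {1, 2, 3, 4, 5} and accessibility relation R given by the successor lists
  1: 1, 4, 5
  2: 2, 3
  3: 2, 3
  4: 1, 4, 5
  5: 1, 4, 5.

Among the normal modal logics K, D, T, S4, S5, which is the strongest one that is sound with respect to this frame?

S5

Serial (axiom D): yes — every world has a successor (e.g. 1 R 1).
Reflexive (axiom T): yes — every world is R-related to itself.
Transitive (axiom 4): yes — every two-step R-path is closed by a direct edge.
Euclidean (axiom 5): yes — any two successors of a common world are R-related.
So F validates K, D, T, S4, S5. The strongest is S5.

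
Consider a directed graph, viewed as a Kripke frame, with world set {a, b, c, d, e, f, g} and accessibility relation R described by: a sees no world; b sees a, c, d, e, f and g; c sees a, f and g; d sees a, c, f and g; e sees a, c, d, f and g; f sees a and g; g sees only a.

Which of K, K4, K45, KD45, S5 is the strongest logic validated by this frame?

K4

Transitive (axiom 4): yes — every two-step R-path is closed by a direct edge.
Euclidean (axiom 5): no — b R a and b R c, but not a R c.
Serial (axiom D): no — a has no R-successor.
Reflexive (axiom T): no — a is not related to itself.
So F validates K, K4; K45 would additionally require R to be Euclidean. The strongest is K4.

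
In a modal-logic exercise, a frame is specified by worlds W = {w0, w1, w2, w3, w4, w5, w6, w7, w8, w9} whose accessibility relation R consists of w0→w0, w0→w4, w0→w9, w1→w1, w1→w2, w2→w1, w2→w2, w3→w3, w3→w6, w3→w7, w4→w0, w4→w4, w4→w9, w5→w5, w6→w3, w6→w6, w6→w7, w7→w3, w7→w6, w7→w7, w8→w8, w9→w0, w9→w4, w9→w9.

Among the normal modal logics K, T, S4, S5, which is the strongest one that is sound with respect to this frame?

S5

Reflexive (axiom T): yes — every world is R-related to itself.
Transitive (axiom 4): yes — every two-step R-path is closed by a direct edge.
Euclidean (axiom 5): yes — any two successors of a common world are R-related.
So F validates K, T, S4, S5. The strongest is S5.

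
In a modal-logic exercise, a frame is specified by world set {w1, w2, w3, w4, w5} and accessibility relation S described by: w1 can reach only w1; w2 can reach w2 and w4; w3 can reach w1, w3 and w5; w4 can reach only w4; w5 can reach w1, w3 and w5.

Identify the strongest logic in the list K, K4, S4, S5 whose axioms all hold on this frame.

Transitive (axiom 4): yes — every two-step S-path is closed by a direct edge.
Reflexive (axiom T): yes — every world is S-related to itself.
Euclidean (axiom 5): no — w3 S w1 and w3 S w5, but not w1 S w5.
So F validates K, K4, S4; S5 would additionally require S to be Euclidean. The strongest is S4.

S4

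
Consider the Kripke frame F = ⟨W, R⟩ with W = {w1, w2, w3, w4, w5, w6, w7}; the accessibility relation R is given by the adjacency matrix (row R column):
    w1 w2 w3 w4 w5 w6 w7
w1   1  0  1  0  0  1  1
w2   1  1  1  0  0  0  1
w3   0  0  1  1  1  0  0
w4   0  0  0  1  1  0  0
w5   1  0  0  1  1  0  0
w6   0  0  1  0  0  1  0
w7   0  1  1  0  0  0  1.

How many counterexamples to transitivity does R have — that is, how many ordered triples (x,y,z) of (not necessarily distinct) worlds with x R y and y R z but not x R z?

Enumerating: (w1,w3,w4), (w1,w3,w5), (w1,w7,w2), (w2,w1,w6), (w2,w3,w4), (w2,w3,w5), (w3,w5,w1), (w4,w5,w1), (w5,w1,w3), (w5,w1,w6), (w5,w1,w7), (w6,w3,w4), (w6,w3,w5), (w7,w2,w1), (w7,w3,w4), (w7,w3,w5).

16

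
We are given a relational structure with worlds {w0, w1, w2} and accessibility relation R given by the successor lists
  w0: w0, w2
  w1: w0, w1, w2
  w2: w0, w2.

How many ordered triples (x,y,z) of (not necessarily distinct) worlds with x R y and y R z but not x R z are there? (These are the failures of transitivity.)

0

R is transitive; there are no such tuples.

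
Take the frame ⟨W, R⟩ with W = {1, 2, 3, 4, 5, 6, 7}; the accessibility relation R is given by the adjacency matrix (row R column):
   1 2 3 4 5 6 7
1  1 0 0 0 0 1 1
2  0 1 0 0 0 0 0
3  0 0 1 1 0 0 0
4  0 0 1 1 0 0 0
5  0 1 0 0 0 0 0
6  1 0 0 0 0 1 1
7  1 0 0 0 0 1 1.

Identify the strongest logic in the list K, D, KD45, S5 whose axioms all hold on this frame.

KD45

Serial (axiom D): yes — every world has a successor (e.g. 1 R 1).
Euclidean (axiom 5): yes — any two successors of a common world are R-related.
Transitive (axiom 4): yes — every two-step R-path is closed by a direct edge.
Reflexive (axiom T): no — 5 is not related to itself.
So F validates K, D, KD45; S5 would additionally require R to be reflexive. The strongest is KD45.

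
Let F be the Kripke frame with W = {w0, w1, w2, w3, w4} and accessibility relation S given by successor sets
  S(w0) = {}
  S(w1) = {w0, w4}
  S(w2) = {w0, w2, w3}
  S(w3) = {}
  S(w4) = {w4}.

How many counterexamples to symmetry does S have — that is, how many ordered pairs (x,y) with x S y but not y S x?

Enumerating: (w1,w0), (w1,w4), (w2,w0), (w2,w3).

4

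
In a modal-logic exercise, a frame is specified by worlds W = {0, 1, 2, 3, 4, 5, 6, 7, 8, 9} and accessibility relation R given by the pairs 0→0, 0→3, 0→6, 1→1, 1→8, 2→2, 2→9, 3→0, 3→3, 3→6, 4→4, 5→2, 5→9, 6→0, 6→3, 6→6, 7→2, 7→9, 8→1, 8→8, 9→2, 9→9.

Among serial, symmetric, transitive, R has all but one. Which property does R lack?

symmetric

Serial: yes — every world has a successor (e.g. 0 R 0).
Symmetric: no — 5 R 2 but not 2 R 5.
Transitive: yes — every two-step R-path is closed by a direct edge.
Only symmetric fails.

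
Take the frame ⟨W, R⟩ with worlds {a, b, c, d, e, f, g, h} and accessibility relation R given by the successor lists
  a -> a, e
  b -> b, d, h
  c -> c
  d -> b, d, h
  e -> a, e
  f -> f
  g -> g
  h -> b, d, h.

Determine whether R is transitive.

Transitive: yes — every two-step R-path is closed by a direct edge.

Yes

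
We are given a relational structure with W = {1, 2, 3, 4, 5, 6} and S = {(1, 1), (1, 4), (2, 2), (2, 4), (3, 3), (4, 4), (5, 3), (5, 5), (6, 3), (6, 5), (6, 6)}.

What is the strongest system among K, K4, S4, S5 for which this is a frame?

Transitive (axiom 4): yes — every two-step S-path is closed by a direct edge.
Reflexive (axiom T): yes — every world is S-related to itself.
Euclidean (axiom 5): no — 6 S 3 and 6 S 5, but not 3 S 5.
So F validates K, K4, S4; S5 would additionally require S to be Euclidean. The strongest is S4.

S4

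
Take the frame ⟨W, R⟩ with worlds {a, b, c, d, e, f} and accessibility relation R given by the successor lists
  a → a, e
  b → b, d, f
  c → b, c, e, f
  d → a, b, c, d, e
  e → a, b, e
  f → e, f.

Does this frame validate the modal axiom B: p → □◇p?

No

The schema B characterises exactly the symmetric frames.
Symmetric: no — b R f but not f R b.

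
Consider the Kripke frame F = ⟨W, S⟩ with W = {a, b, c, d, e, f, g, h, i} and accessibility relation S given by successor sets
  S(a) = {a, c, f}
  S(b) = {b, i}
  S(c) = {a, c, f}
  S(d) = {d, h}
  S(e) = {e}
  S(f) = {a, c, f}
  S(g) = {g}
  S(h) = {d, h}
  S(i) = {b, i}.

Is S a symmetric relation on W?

Symmetric: yes — every pair in S has its reverse in S.

Yes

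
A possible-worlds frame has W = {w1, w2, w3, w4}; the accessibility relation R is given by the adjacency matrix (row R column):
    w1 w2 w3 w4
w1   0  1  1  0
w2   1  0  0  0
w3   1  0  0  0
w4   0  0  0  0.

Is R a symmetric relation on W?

Yes

Symmetric: yes — every pair in R has its reverse in R.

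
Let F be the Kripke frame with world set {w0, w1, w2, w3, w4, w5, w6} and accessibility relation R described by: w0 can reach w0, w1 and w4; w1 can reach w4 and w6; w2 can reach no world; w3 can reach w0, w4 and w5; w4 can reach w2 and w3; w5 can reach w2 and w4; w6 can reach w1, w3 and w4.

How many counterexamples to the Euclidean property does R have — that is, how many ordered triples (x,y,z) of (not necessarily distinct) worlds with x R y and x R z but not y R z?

27

Enumerating: (w0,w1,w0), (w0,w1,w1), (w0,w4,w0), (w0,w4,w1), (w0,w4,w4), (w1,w4,w4), (w1,w4,w6), (w1,w6,w6), (w3,w0,w5), (w3,w4,w0), (w3,w4,w4), (w3,w4,w5), … and 15 more.
Total: 27.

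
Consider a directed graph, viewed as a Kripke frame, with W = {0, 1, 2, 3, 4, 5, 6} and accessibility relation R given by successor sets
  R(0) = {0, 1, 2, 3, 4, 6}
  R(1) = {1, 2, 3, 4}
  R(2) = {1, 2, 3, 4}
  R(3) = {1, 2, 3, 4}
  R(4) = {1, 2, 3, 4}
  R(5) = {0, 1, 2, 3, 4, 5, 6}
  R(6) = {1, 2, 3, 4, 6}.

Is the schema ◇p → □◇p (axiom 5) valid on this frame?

By correspondence theory, 5 is valid on a frame iff R is Euclidean.
Euclidean: no — 0 R 1 and 0 R 6, but not 1 R 6.

No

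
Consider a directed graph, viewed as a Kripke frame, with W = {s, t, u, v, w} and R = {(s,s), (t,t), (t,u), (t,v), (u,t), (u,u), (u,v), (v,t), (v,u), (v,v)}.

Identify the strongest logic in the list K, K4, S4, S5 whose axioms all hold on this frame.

Transitive (axiom 4): yes — every two-step R-path is closed by a direct edge.
Reflexive (axiom T): no — w is not related to itself.
Euclidean (axiom 5): yes — any two successors of a common world are R-related.
So F validates K, K4; S4 would additionally require R to be reflexive. The strongest is K4.

K4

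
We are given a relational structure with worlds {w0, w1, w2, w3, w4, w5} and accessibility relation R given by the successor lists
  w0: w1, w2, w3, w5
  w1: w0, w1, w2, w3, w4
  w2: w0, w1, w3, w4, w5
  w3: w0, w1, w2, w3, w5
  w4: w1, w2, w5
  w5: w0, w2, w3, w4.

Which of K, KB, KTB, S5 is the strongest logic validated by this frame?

KB

Symmetric (axiom B): yes — every pair in R has its reverse in R.
Reflexive (axiom T): no — w0 is not related to itself.
Euclidean (axiom 5): no — w0 R w1 and w0 R w5, but not w1 R w5.
So F validates K, KB; KTB would additionally require R to be reflexive. The strongest is KB.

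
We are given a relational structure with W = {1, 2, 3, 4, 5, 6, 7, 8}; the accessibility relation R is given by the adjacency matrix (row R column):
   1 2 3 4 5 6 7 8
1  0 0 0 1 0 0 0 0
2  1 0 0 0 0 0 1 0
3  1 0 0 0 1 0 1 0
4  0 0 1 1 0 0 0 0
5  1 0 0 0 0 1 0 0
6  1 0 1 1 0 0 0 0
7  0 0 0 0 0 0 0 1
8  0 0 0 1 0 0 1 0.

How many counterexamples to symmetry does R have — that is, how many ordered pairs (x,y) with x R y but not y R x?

Enumerating: (1,4), (2,1), (2,7), (3,1), (3,5), (3,7), (4,3), (5,1), (5,6), (6,1), (6,3), (6,4), (8,4).

13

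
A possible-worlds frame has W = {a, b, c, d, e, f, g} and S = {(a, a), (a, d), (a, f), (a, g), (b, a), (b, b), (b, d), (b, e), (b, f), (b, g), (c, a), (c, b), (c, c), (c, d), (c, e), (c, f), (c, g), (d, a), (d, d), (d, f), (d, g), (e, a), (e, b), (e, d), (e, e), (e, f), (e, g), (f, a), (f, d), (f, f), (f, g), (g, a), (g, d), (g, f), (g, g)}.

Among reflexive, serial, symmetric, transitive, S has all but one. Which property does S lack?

symmetric

Reflexive: yes — every world is S-related to itself.
Serial: yes — every world has a successor (e.g. a S a).
Symmetric: no — b S a but not a S b.
Transitive: yes — every two-step S-path is closed by a direct edge.
Only symmetric fails.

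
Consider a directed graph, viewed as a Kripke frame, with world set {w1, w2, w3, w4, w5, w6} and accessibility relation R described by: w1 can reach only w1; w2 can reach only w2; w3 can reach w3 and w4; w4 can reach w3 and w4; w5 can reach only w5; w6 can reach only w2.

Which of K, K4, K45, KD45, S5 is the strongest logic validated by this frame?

KD45

Transitive (axiom 4): yes — every two-step R-path is closed by a direct edge.
Euclidean (axiom 5): yes — any two successors of a common world are R-related.
Serial (axiom D): yes — every world has a successor (e.g. w1 R w1).
Reflexive (axiom T): no — w6 is not related to itself.
So F validates K, K4, K45, KD45; S5 would additionally require R to be reflexive. The strongest is KD45.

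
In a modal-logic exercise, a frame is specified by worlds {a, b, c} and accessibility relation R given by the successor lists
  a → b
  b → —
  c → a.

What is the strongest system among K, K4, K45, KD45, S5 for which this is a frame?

Transitive (axiom 4): no — c R a and a R b, but not c R b.
Euclidean (axiom 5): no — a R b and a R b, but not b R b.
Serial (axiom D): no — b has no R-successor.
Reflexive (axiom T): no — a is not related to itself.
So F validates K; K4 would additionally require R to be transitive. The strongest is K.

K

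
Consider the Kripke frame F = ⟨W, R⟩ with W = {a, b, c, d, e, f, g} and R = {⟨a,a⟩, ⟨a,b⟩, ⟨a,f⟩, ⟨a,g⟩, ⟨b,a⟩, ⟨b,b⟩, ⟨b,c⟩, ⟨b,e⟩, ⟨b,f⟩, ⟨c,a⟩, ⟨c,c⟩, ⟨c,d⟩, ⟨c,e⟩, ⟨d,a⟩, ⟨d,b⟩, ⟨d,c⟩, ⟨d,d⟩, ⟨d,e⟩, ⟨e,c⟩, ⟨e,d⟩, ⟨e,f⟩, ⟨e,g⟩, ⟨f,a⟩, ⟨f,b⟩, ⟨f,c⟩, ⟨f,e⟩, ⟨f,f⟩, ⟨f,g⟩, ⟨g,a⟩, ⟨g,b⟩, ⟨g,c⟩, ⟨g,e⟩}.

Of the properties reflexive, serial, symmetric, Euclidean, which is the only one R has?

Reflexive: no — e is not related to itself.
Serial: yes — every world has a successor (e.g. a R a).
Symmetric: no — b R c but not c R b.
Euclidean: no — a R b and a R g, but not b R g.
Only serial holds.

serial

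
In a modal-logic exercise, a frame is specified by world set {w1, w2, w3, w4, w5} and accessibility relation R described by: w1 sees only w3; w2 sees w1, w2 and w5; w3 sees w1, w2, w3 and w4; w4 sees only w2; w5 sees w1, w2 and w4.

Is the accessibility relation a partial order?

Reflexive: no — w1 is not related to itself.
Transitive: no — w1 R w3 and w3 R w2, but not w1 R w2.
Antisymmetric: no — w1 R w3 and w3 R w1 with w1 ≠ w3.
So R is not a partial order.

No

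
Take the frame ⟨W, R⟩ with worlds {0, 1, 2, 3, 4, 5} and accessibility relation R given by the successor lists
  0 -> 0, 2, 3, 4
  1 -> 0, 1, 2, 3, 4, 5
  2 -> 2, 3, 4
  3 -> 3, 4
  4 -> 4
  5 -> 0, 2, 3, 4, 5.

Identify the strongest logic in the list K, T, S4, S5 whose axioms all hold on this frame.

S4

Reflexive (axiom T): yes — every world is R-related to itself.
Transitive (axiom 4): yes — every two-step R-path is closed by a direct edge.
Euclidean (axiom 5): no — 0 R 3 and 0 R 2, but not 3 R 2.
So F validates K, T, S4; S5 would additionally require R to be Euclidean. The strongest is S4.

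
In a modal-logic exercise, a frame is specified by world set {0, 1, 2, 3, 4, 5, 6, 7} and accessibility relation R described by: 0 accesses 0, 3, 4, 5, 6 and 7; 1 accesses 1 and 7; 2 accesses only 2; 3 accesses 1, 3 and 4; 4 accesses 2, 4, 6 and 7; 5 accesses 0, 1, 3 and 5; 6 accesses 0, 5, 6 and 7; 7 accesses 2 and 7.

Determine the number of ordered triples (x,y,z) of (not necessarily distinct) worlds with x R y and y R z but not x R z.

21

Enumerating: (0,3,1), (0,4,2), (0,5,1), (0,7,2), (1,7,2), (3,1,7), (3,4,2), (3,4,6), (3,4,7), (4,6,0), (4,6,5), (5,0,4), … and 9 more.
Total: 21.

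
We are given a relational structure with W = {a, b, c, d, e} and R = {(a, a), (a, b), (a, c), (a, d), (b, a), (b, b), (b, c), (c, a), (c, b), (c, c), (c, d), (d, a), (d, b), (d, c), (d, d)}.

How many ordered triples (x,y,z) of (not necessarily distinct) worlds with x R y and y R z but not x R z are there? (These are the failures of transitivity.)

Enumerating: (b,a,d), (b,c,d).

2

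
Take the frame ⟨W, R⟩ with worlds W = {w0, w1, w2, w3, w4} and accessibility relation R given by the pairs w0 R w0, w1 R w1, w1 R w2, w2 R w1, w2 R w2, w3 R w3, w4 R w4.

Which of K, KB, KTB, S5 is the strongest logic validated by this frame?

S5

Symmetric (axiom B): yes — every pair in R has its reverse in R.
Reflexive (axiom T): yes — every world is R-related to itself.
Euclidean (axiom 5): yes — any two successors of a common world are R-related.
So F validates K, KB, KTB, S5. The strongest is S5.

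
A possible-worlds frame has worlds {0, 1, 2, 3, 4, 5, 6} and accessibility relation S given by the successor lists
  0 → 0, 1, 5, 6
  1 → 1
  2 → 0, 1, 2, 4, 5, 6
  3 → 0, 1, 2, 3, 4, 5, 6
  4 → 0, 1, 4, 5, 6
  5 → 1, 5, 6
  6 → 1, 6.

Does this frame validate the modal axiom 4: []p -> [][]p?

Yes

Axiom 4 corresponds to the accessibility relation being transitive.
Transitive: yes — every two-step S-path is closed by a direct edge.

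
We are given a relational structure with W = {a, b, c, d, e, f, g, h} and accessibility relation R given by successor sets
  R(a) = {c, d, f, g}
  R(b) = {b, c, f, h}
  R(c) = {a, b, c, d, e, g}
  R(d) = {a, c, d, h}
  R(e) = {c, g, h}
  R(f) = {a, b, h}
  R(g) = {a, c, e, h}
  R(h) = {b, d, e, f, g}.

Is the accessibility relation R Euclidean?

Euclidean: no — a R c and a R f, but not c R f.

No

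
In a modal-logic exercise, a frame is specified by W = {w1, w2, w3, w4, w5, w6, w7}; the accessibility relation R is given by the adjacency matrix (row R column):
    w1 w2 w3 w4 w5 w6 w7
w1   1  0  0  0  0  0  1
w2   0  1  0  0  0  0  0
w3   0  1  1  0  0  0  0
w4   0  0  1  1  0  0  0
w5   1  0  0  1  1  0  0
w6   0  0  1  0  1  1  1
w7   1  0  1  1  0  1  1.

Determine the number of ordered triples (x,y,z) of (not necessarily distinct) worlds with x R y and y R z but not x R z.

Enumerating: (w1,w7,w3), (w1,w7,w4), (w1,w7,w6), (w4,w3,w2), (w5,w1,w7), (w5,w4,w3), (w6,w3,w2), (w6,w5,w1), (w6,w5,w4), (w6,w7,w1), (w6,w7,w4), (w7,w3,w2), (w7,w6,w5).

13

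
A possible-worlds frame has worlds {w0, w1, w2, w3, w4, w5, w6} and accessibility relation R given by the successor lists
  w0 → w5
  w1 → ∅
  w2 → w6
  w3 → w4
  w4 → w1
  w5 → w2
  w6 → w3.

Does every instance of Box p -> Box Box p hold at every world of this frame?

By correspondence theory, 4 is valid on a frame iff R is transitive.
Transitive: no — w0 R w5 and w5 R w2, but not w0 R w2.

No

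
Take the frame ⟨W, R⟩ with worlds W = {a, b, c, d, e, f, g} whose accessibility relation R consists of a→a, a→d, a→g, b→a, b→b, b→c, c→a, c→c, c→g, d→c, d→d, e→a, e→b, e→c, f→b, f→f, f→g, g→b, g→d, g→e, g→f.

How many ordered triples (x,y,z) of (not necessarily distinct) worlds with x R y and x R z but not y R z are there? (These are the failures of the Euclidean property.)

Enumerating: (a,d,a), (a,d,g), (a,g,a), (a,g,g), (b,a,b), (b,a,c), (b,c,b), (c,a,c), (c,g,a), (c,g,c), (c,g,g), (d,c,d), … and 17 more.
Total: 29.

29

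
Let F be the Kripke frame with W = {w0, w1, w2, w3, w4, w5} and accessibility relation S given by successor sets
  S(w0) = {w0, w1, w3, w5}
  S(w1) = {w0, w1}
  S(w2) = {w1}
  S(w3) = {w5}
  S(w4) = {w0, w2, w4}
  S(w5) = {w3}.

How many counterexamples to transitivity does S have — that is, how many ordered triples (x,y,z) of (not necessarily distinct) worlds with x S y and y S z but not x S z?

Enumerating: (w1,w0,w3), (w1,w0,w5), (w2,w1,w0), (w3,w5,w3), (w4,w0,w1), (w4,w0,w3), (w4,w0,w5), (w4,w2,w1), (w5,w3,w5).

9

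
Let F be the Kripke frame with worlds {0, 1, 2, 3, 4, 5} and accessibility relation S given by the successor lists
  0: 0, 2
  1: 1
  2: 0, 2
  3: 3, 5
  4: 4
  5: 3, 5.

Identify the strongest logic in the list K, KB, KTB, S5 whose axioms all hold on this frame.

Symmetric (axiom B): yes — every pair in S has its reverse in S.
Reflexive (axiom T): yes — every world is S-related to itself.
Euclidean (axiom 5): yes — any two successors of a common world are S-related.
So F validates K, KB, KTB, S5. The strongest is S5.

S5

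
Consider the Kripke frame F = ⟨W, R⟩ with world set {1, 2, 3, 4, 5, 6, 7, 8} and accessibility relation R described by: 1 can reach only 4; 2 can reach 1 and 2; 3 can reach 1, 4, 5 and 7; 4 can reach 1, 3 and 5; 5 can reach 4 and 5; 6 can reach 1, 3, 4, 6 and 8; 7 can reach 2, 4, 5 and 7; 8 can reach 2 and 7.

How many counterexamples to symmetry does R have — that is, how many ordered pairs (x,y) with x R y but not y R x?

Enumerating: (2,1), (3,1), (3,5), (3,7), (6,1), (6,3), (6,4), (6,8), (7,2), (7,4), (7,5), (8,2), (8,7).

13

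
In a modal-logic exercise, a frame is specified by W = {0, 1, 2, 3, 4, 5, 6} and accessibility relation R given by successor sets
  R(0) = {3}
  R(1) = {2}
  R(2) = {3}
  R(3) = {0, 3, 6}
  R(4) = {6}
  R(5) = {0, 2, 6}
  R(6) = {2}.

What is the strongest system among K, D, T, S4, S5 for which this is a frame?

Serial (axiom D): yes — every world has a successor (e.g. 0 R 3).
Reflexive (axiom T): no — 0 is not related to itself.
Transitive (axiom 4): no — 0 R 3 and 3 R 6, but not 0 R 6.
Euclidean (axiom 5): no — 3 R 0 and 3 R 6, but not 0 R 6.
So F validates K, D; T would additionally require R to be reflexive. The strongest is D.

D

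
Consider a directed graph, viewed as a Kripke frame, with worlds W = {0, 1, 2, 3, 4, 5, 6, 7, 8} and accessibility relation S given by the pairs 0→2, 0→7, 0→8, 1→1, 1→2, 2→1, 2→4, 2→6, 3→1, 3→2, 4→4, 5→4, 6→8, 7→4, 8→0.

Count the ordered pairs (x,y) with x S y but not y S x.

9

Enumerating: (0,2), (0,7), (2,4), (2,6), (3,1), (3,2), (5,4), (6,8), (7,4).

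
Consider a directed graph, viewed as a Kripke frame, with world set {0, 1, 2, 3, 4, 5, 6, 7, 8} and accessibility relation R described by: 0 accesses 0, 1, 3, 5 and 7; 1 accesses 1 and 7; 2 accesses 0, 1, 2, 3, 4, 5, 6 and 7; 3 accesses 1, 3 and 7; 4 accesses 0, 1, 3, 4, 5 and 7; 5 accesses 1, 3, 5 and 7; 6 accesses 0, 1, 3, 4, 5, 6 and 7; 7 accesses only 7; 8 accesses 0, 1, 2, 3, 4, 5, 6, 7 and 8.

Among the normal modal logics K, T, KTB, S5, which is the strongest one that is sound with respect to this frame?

Reflexive (axiom T): yes — every world is R-related to itself.
Symmetric (axiom B): no — 0 R 1 but not 1 R 0.
Euclidean (axiom 5): no — 0 R 1 and 0 R 3, but not 1 R 3.
So F validates K, T; KTB would additionally require R to be symmetric. The strongest is T.

T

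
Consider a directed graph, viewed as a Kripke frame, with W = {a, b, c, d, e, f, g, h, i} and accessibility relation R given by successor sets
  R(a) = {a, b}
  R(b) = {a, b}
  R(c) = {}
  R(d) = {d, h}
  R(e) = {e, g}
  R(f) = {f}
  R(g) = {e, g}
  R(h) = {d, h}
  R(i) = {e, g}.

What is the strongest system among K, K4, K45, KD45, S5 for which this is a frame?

Transitive (axiom 4): yes — every two-step R-path is closed by a direct edge.
Euclidean (axiom 5): yes — any two successors of a common world are R-related.
Serial (axiom D): no — c has no R-successor.
Reflexive (axiom T): no — c is not related to itself.
So F validates K, K4, K45; KD45 would additionally require R to be serial. The strongest is K45.

K45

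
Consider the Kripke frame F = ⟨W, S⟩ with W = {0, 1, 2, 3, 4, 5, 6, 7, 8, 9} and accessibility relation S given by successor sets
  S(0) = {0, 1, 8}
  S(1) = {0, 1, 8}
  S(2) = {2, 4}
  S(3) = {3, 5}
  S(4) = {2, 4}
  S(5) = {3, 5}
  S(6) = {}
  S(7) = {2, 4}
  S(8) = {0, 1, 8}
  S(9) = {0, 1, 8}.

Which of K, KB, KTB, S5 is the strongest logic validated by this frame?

K

Symmetric (axiom B): no — 7 S 2 but not 2 S 7.
Reflexive (axiom T): no — 6 is not related to itself.
Euclidean (axiom 5): yes — any two successors of a common world are S-related.
So F validates K; KB would additionally require S to be symmetric. The strongest is K.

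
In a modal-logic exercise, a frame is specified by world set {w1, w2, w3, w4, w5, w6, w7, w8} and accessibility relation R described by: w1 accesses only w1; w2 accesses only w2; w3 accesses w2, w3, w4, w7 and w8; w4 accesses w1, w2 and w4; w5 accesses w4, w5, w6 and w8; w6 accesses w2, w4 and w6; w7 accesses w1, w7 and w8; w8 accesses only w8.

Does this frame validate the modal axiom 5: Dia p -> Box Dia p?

No

The schema 5 characterises exactly the Euclidean frames.
Euclidean: no — w3 R w2 and w3 R w4, but not w2 R w4.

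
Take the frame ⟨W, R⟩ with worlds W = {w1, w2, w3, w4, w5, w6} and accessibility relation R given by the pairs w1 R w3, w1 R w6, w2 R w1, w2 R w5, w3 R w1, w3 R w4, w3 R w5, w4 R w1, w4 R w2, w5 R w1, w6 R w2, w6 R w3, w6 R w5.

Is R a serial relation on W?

Yes

Serial: yes — every world has a successor (e.g. w1 R w3).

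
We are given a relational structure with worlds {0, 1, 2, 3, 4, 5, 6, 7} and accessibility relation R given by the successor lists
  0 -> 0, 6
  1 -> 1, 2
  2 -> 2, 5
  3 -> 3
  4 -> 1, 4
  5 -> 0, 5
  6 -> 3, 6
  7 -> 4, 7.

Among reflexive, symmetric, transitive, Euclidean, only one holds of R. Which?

Reflexive: yes — every world is R-related to itself.
Symmetric: no — 0 R 6 but not 6 R 0.
Transitive: no — 0 R 6 and 6 R 3, but not 0 R 3.
Euclidean: no — 0 R 6 and 0 R 0, but not 6 R 0.
Only reflexive holds.

reflexive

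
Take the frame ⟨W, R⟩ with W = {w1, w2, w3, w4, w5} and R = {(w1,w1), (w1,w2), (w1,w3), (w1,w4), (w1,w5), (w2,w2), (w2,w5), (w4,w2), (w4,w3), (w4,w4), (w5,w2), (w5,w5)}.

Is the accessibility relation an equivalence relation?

Reflexive: no — w3 is not related to itself.
Symmetric: no — w1 R w2 but not w2 R w1.
Transitive: no — w4 R w2 and w2 R w5, but not w4 R w5.
So R is not an equivalence relation.

No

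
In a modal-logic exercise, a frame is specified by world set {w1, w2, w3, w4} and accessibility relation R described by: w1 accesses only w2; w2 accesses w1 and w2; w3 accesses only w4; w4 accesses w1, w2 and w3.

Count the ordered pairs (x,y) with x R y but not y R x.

Enumerating: (w4,w1), (w4,w2).

2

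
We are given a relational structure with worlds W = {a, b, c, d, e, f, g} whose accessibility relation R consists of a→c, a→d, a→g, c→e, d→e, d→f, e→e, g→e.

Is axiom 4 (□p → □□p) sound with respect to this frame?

The schema 4 characterises exactly the transitive frames.
Transitive: no — a R c and c R e, but not a R e.

No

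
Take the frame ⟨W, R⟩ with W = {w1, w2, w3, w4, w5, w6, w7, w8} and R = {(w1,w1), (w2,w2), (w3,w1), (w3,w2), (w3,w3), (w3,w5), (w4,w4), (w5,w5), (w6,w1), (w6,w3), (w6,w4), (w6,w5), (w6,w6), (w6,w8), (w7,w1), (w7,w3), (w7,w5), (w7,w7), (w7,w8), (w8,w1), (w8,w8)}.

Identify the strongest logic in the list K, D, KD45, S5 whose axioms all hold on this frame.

D

Serial (axiom D): yes — every world has a successor (e.g. w1 R w1).
Euclidean (axiom 5): no — w3 R w1 and w3 R w2, but not w1 R w2.
Transitive (axiom 4): no — w6 R w3 and w3 R w2, but not w6 R w2.
Reflexive (axiom T): yes — every world is R-related to itself.
So F validates K, D; KD45 would additionally require R to be Euclidean and transitive. The strongest is D.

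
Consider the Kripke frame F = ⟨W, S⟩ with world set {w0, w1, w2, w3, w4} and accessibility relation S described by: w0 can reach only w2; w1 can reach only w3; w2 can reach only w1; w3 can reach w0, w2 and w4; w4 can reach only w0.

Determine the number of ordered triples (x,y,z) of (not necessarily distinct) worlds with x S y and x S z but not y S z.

11

Enumerating: (w0,w2,w2), (w1,w3,w3), (w2,w1,w1), (w3,w0,w0), (w3,w0,w4), (w3,w2,w0), (w3,w2,w2), (w3,w2,w4), (w3,w4,w2), (w3,w4,w4), (w4,w0,w0).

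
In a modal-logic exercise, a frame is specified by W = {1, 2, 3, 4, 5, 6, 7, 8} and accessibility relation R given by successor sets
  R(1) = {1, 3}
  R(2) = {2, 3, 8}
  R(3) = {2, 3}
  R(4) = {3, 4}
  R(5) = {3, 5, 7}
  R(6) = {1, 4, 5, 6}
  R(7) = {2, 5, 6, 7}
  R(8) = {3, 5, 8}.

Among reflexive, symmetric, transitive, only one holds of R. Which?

reflexive

Reflexive: yes — every world is R-related to itself.
Symmetric: no — 1 R 3 but not 3 R 1.
Transitive: no — 1 R 3 and 3 R 2, but not 1 R 2.
Only reflexive holds.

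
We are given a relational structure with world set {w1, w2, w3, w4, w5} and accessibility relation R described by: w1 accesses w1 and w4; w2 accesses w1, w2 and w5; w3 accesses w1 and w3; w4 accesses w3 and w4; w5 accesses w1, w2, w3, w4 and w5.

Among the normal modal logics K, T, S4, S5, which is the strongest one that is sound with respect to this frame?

T

Reflexive (axiom T): yes — every world is R-related to itself.
Transitive (axiom 4): no — w1 R w4 and w4 R w3, but not w1 R w3.
Euclidean (axiom 5): no — w2 R w1 and w2 R w5, but not w1 R w5.
So F validates K, T; S4 would additionally require R to be transitive. The strongest is T.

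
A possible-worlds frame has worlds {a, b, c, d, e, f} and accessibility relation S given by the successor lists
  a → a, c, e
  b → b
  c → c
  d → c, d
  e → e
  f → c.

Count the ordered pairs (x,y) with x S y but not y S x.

Enumerating: (a,c), (a,e), (d,c), (f,c).

4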